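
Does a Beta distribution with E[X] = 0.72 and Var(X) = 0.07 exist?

For any Beta, Var(X) < E[X]·(1−E[X]).
Here μ(1−μ) = 0.72×0.28 = 0.2016, and 0.07 < 0.2016.

Yes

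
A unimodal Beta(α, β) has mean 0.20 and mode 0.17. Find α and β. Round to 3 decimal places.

α = 4.400, β = 17.600

Let s = α+β. Mean gives α = μs = 0.20s; mode gives (α−1)/(s−2) = 0.17.
Substituting: 0.20s − 1 = 0.17(s−2) = 0.17s − 0.34, so 0.03s = 0.66 and s = 22.0000.
Then α = 0.20×22.0000 = 4.400 and β = s−α = 17.600.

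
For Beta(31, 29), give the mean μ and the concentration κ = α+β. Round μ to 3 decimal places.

μ = 0.517, κ = 60

κ = α+β = 31+29 = 60; μ = α/κ = 31/60 = 0.517.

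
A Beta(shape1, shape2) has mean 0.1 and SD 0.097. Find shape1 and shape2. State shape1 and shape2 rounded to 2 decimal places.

shape1 = 0.86, shape2 = 7.71

First σ² = 0.009409. Setting shape1 = μn, shape2 = (1−μ)n with n = shape1+shape2,
μ(1−μ)/(n+1) = 0.009409 ⇒ n+1 = 0.09/0.009409 = 9.5653 ⇒ n = 8.5653.
Hence shape1 = 0.1×8.5653 = 0.86, shape2 = 0.9×8.5653 = 7.71.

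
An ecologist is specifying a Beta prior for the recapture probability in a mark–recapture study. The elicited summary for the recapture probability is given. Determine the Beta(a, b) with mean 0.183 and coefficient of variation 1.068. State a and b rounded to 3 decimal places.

σ = CV·μ = 1.068×0.183 = 0.19544, so σ² = 0.038198.
s+1 = μ(1−μ)/σ² = 0.149511/0.038198 = 3.9141, so s = a+b = 2.9141.
a = μs = 0.533, b = (1−μ)s = 2.381.

a = 0.533, b = 2.381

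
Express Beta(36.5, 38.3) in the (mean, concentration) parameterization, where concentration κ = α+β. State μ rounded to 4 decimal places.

μ = 0.4880, κ = 74.8

κ = α+β = 36.5+38.3 = 74.8; μ = α/κ = 36.5/74.8 = 0.4880.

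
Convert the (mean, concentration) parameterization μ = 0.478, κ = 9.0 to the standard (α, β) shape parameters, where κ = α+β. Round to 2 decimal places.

α = 4.30, β = 4.70

Split κ in proportion μ : (1−μ): α = 0.478·9.0 = 4.30, β = 9.0 − 4.30 = 4.70.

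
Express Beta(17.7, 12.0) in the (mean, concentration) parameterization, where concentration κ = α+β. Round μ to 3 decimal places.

κ = α+β = 17.7+12.0 = 29.7; μ = α/κ = 17.7/29.7 = 0.596.

μ = 0.596, κ = 29.7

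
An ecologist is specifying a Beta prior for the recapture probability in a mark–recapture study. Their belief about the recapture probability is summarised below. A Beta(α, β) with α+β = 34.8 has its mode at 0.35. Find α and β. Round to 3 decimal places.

Since the density peak of Beta(α,β) is at (α−1)/(α+β−2),
α = 1 + 0.35(34.8−2) = 12.480 and β = 34.8 − 12.480 = 22.320.

α = 12.480, β = 22.320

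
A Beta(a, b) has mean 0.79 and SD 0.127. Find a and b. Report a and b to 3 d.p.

σ² = 0.127² = 0.016129.
With s = a+b, Var = μ(1−μ)/(s+1), so s+1 = (0.79×0.21)/0.016129 = 10.2858 and s = 9.2858.
a = μs = 7.336, b = (1−μ)s = 1.950.

a = 7.336, b = 1.950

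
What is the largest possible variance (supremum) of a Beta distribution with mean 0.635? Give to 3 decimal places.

0.232

For fixed mean μ the Beta variance is μ(1−μ)/(α+β+1), increasing as α+β decreases.
Its least upper bound (not attained) is μ(1−μ) = 0.635·0.365 = 0.232.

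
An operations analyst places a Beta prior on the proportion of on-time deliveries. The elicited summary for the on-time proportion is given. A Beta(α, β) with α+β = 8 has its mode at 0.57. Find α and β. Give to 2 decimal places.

α = 4.42, β = 3.58

Since the density peak of Beta(α,β) is at (α−1)/(α+β−2),
α = 1 + 0.57(8−2) = 4.42 and β = 8 − 4.42 = 3.58.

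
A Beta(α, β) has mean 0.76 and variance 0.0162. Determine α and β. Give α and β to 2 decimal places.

Let s = α+β. The Beta variance is μ(1−μ)/(s+1).
So s+1 = μ(1−μ)/σ² = (0.76×0.24)/0.0162 = 0.1824/0.0162 = 11.2593, giving s = 10.2593.
Then α = μs = 0.76×10.2593 = 7.80 and β = (1−μ)s = 0.24×10.2593 = 2.46.

α = 7.80, β = 2.46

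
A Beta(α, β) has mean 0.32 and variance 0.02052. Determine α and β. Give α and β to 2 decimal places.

α = 3.07, β = 6.53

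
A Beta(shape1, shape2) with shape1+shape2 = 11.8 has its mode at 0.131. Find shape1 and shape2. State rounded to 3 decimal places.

Mode = (shape1−1)/(κ−2) with κ = shape1+shape2, so shape1−1 = 0.131·9.8 = 1.284.
shape1 = 2.284; shape2 = κ − shape1 = 9.516.

shape1 = 2.284, shape2 = 9.516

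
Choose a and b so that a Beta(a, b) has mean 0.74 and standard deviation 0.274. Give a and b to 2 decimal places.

a = 1.16, b = 0.41

First σ² = 0.075076. Setting a = μn, b = (1−μ)n with n = a+b,
μ(1−μ)/(n+1) = 0.075076 ⇒ n+1 = 0.1924/0.075076 = 2.5627 ⇒ n = 1.5627.
Hence a = 0.74×1.5627 = 1.16, b = 0.26×1.5627 = 0.41.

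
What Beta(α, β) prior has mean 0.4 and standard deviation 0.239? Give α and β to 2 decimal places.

Variance = 0.239² = 0.057121. The moment-matching identity α+β = μ(1−μ)/Var − 1 gives
α+β = 0.24/0.057121 − 1 = 3.2016, so α = μ·3.2016 = 1.28 and β = (1−μ)·3.2016 = 1.92.

α = 1.28, β = 1.92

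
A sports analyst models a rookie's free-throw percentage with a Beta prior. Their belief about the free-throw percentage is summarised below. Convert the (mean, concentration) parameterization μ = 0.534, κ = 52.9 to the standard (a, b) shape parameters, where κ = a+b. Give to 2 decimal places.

a = μκ = 0.534×52.9 = 28.25 and b = (1−μ)κ = 0.466×52.9 = 24.65.

a = 28.25, b = 24.65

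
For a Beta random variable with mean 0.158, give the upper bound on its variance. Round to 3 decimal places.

Var = μ(1−μ)/(α+β+1), which approaches μ(1−μ) as α+β → 0.
So the supremum is μ(1−μ) = 0.158×0.842 = 0.133.

0.133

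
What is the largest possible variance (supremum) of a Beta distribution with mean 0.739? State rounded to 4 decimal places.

0.1929

For fixed mean μ the Beta variance is μ(1−μ)/(α+β+1), increasing as α+β decreases.
Its least upper bound (not attained) is μ(1−μ) = 0.739·0.261 = 0.1929.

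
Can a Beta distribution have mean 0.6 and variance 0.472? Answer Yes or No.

No

A Beta with mean μ has variance μ(1−μ)/(α+β+1) < μ(1−μ).
Here μ(1−μ) = 0.6×0.4 = 0.24, and 0.472 ≥ 0.24.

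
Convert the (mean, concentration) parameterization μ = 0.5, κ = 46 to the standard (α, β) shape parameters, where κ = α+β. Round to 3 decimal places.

α = 23.000, β = 23.000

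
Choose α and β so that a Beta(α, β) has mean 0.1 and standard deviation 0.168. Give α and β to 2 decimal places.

α = 0.22, β = 1.97

First σ² = 0.028224. Setting α = μn, β = (1−μ)n with n = α+β,
μ(1−μ)/(n+1) = 0.028224 ⇒ n+1 = 0.09/0.028224 = 3.1888 ⇒ n = 2.1888.
Hence α = 0.1×2.1888 = 0.22, β = 0.9×2.1888 = 1.97.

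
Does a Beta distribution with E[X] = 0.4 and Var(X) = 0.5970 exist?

A Beta with mean μ has variance μ(1−μ)/(α+β+1) < μ(1−μ).
Here μ(1−μ) = 0.4×0.6 = 0.24, and 0.5970 ≥ 0.24.

No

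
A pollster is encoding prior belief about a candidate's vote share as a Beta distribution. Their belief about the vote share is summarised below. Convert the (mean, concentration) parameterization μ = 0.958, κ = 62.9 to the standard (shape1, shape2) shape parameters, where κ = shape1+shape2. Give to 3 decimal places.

shape1 = 60.258, shape2 = 2.642

shape1 = μκ = 0.958×62.9 = 60.258 and shape2 = (1−μ)κ = 0.042×62.9 = 2.642.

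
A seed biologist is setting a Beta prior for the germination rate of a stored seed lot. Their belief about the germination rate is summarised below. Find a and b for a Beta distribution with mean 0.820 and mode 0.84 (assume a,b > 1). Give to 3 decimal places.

a = 27.880, b = 6.120

Let s = a+b. Mean gives a = μs = 0.820s; mode gives (a−1)/(s−2) = 0.84.
Substituting: 0.820s − 1 = 0.84(s−2) = 0.84s − 1.68, so -0.020s = -0.68 and s = 34.0000.
Then a = 0.820×34.0000 = 27.880 and b = s−a = 6.120.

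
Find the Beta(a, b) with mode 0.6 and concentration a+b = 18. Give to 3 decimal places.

a = 10.600, b = 7.400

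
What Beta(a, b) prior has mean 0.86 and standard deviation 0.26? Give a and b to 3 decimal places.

a = 0.672, b = 0.109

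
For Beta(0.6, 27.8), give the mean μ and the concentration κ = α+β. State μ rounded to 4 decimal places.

μ = 0.0211, κ = 28.4

κ = α+β = 0.6+27.8 = 28.4; μ = α/κ = 0.6/28.4 = 0.0211.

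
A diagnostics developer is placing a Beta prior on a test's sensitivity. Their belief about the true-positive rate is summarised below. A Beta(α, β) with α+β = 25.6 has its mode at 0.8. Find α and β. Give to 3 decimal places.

For α,β>1 the mode is (α−1)/(α+β−2), so α = mode·(κ−2)+1 = 0.8×23.6+1 = 19.880.
And β = (1−mode)·(κ−2)+1 = 0.2×23.6+1 = 5.720.

α = 19.880, β = 5.720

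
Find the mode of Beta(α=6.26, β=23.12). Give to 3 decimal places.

0.192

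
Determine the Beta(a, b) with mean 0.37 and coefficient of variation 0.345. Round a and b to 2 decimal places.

a = 4.92, b = 8.38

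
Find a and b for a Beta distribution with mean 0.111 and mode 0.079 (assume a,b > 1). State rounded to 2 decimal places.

a = 2.92, b = 23.39

Let s = a+b. Mean gives a = μs = 0.111s; mode gives (a−1)/(s−2) = 0.079.
Substituting: 0.111s − 1 = 0.079(s−2) = 0.079s − 0.158, so 0.032s = 0.842 and s = 26.3125.
Then a = 0.111×26.3125 = 2.92 and b = s−a = 23.39.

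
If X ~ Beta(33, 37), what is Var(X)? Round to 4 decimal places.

μ = 33/70 = 0.471429; Var = μ(1−μ)/(α+β+1) = 0.2491837/71 = 0.0035.

0.0035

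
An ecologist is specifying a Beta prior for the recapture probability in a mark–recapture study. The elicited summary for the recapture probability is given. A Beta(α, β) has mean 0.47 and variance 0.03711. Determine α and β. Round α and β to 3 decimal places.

α = 2.685, β = 3.028

Write ν = α+β; then α = μν and Var = μ(1−μ)/(ν+1).
ν = μ(1−μ)/Var − 1 = 0.2491/0.03711 − 1 = 5.7125.
α = 0.47·5.7125 = 2.685, β = 0.53·5.7125 = 3.028.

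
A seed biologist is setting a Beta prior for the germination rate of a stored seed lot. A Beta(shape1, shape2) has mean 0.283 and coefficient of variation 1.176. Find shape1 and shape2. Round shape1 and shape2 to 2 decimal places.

shape1 = 0.24, shape2 = 0.60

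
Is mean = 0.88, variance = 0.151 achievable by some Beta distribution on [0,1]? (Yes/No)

The Beta variance bound is σ² < μ(1−μ).
Here μ(1−μ) = 0.88×0.12 = 0.1056, and 0.151 ≥ 0.1056.

No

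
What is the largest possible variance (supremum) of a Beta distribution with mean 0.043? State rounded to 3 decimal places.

Var = μ(1−μ)/(α+β+1), which approaches μ(1−μ) as α+β → 0.
So the supremum is μ(1−μ) = 0.043×0.957 = 0.041.

0.041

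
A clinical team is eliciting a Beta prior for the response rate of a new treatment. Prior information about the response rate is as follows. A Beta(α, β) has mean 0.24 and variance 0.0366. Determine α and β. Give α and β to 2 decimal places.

Let s = α+β. The Beta variance is μ(1−μ)/(s+1).
So s+1 = μ(1−μ)/σ² = (0.24×0.76)/0.0366 = 0.1824/0.0366 = 4.9836, giving s = 3.9836.
Then α = μs = 0.24×3.9836 = 0.96 and β = (1−μ)s = 0.76×3.9836 = 3.03.

α = 0.96, β = 3.03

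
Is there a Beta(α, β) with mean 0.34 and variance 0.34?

No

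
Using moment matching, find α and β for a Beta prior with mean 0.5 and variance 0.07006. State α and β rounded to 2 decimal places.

α = 1.28, β = 1.28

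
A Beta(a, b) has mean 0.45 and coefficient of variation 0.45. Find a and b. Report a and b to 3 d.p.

σ = CV·μ = 0.45×0.45 = 0.20250, so σ² = 0.041006.
s+1 = μ(1−μ)/σ² = 0.2475/0.041006 = 6.0357, so s = a+b = 5.0357.
a = μs = 2.266, b = (1−μ)s = 2.770.

a = 2.266, b = 2.770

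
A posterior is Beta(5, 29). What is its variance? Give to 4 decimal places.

α+β = 34 and αβ = 145, so Var = αβ/[(α+β)²(α+β+1)] = 145/40460 = 0.0036.

0.0036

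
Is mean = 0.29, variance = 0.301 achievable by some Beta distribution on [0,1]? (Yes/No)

No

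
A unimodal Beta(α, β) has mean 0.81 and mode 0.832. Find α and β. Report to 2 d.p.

α = 24.45, β = 5.73

Let s = α+β. Mean gives α = μs = 0.81s; mode gives (α−1)/(s−2) = 0.832.
Substituting: 0.81s − 1 = 0.832(s−2) = 0.832s − 1.664, so -0.022s = -0.664 and s = 30.1818.
Then α = 0.81×30.1818 = 24.45 and β = s−α = 5.73.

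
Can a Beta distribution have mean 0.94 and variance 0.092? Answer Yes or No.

For any Beta, Var(X) < E[X]·(1−E[X]).
Here μ(1−μ) = 0.94×0.06 = 0.0564, and 0.092 ≥ 0.0564.

No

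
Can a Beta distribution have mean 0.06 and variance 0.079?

No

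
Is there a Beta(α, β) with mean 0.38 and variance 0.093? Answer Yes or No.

Yes

For any Beta, Var(X) < E[X]·(1−E[X]).
Here μ(1−μ) = 0.38×0.62 = 0.2356, and 0.093 < 0.2356.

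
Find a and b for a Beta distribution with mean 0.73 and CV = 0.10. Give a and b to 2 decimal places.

a = 26.27, b = 9.72

Var = (CV·μ)² = (0.10×0.73)² = 0.005329.
a+b = μ(1−μ)/Var − 1 = 0.1971/0.005329 − 1 = 35.9863.
Thus a = 0.73·35.9863 = 26.27 and b = 0.27·35.9863 = 9.72.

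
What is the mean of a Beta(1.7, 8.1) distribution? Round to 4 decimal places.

0.1735

E[X] = α/(α+β) = 1.7/9.8 = 0.1735.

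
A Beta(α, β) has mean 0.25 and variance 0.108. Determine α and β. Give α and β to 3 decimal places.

Write ν = α+β; then α = μν and Var = μ(1−μ)/(ν+1).
ν = μ(1−μ)/Var − 1 = 0.1875/0.108 − 1 = 0.7361.
α = 0.25·0.7361 = 0.184, β = 0.75·0.7361 = 0.552.

α = 0.184, β = 0.552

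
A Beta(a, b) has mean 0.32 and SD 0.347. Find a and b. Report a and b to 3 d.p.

a = 0.258, b = 0.549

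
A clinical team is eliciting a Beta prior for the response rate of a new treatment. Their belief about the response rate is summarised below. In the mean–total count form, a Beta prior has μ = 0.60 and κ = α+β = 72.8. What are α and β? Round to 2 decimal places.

Split κ in proportion μ : (1−μ): α = 0.60·72.8 = 43.68, β = 72.8 − 43.68 = 29.12.

α = 43.68, β = 29.12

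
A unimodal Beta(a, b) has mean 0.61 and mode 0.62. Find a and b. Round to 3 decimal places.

Let s = a+b. Mean gives a = μs = 0.61s; mode gives (a−1)/(s−2) = 0.62.
Substituting: 0.61s − 1 = 0.62(s−2) = 0.62s − 1.24, so -0.01s = -0.24 and s = 24.0000.
Then a = 0.61×24.0000 = 14.640 and b = s−a = 9.360.

a = 14.640, b = 9.360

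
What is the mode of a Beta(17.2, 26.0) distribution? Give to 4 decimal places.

0.3932

The density x^(α−1)(1−x)^(β−1) is maximised at (α−1)/(α+β−2) = 16.2/41.2 = 0.3932.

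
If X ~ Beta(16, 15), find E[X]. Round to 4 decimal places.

E[X] = α/(α+β) = 16/31 = 0.5161.

0.5161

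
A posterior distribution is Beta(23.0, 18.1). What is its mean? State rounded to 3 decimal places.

The Beta mean is α/(α+β) = 23.0/(23.0+18.1) = 0.560.

0.560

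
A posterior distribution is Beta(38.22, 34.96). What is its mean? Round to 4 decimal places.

E[X] = α/(α+β) = 38.22/73.18 = 0.5223.

0.5223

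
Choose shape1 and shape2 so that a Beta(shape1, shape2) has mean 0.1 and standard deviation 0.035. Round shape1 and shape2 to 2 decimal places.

shape1 = 7.25, shape2 = 65.22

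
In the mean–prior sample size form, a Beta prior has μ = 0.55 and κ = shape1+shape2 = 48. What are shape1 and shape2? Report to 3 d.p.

Split κ in proportion μ : (1−μ): shape1 = 0.55·48 = 26.400, shape2 = 48 − 26.400 = 21.600.

shape1 = 26.400, shape2 = 21.600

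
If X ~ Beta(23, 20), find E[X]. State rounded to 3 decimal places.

The Beta mean is α/(α+β) = 23/(23+20) = 0.535.

0.535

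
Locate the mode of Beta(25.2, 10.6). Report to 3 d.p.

The density x^(α−1)(1−x)^(β−1) is maximised at (α−1)/(α+β−2) = 24.2/33.8 = 0.716.

0.716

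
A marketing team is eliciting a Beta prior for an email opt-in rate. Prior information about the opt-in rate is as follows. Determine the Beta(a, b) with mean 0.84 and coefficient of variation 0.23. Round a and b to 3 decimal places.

a = 2.185, b = 0.416

σ = CV·μ = 0.23×0.84 = 0.19320, so σ² = 0.037326.
s+1 = μ(1−μ)/σ² = 0.1344/0.037326 = 3.6007, so s = a+b = 2.6007.
a = μs = 2.185, b = (1−μ)s = 0.416.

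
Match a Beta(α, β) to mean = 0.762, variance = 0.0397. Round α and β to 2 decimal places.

α = 2.72, β = 0.85

By moment matching, α+β = μ(1−μ)/σ² − 1 = (0.762·0.238)/0.0397 − 1 = 4.5682 − 1 = 3.5682.
Since α/(α+β) = μ, α = 0.762·3.5682 = 2.72 and β = 0.238·3.5682 = 0.85.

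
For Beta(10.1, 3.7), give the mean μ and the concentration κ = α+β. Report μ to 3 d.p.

κ = α+β = 10.1+3.7 = 13.8; μ = α/κ = 10.1/13.8 = 0.732.

μ = 0.732, κ = 13.8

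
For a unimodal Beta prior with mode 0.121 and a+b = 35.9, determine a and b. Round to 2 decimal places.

a = 5.10, b = 30.80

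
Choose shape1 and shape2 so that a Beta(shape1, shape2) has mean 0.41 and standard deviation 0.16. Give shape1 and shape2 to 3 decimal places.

shape1 = 3.464, shape2 = 4.985

Variance = 0.16² = 0.0256. The moment-matching identity shape1+shape2 = μ(1−μ)/Var − 1 gives
shape1+shape2 = 0.2419/0.0256 − 1 = 8.4492, so shape1 = μ·8.4492 = 3.464 and shape2 = (1−μ)·8.4492 = 4.985.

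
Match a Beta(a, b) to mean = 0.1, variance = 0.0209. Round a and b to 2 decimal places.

a = 0.33, b = 2.98

Let s = a+b. The Beta variance is μ(1−μ)/(s+1).
So s+1 = μ(1−μ)/σ² = (0.1×0.9)/0.0209 = 0.09/0.0209 = 4.3062, giving s = 3.3062.
Then a = μs = 0.1×3.3062 = 0.33 and b = (1−μ)s = 0.9×3.3062 = 2.98.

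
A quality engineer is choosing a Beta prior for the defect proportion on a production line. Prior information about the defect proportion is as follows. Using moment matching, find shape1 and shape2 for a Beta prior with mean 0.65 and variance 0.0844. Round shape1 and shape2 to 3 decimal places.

shape1 = 1.102, shape2 = 0.593

Write ν = shape1+shape2; then shape1 = μν and Var = μ(1−μ)/(ν+1).
ν = μ(1−μ)/Var − 1 = 0.2275/0.0844 − 1 = 1.6955.
shape1 = 0.65·1.6955 = 1.102, shape2 = 0.35·1.6955 = 0.593.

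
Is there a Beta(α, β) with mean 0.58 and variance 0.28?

A Beta with mean μ has variance μ(1−μ)/(α+β+1) < μ(1−μ).
Here μ(1−μ) = 0.58×0.42 = 0.2436, and 0.28 ≥ 0.2436.

No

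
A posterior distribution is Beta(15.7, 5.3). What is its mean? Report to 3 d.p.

0.748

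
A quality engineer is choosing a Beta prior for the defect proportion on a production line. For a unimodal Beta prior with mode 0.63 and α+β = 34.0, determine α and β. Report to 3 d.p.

Mode = (α−1)/(κ−2) with κ = α+β, so α−1 = 0.63·32.0 = 20.160.
α = 21.160; β = κ − α = 12.840.

α = 21.160, β = 12.840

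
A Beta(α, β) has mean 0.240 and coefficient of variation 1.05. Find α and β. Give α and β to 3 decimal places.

σ = CV·μ = 1.05×0.240 = 0.25200, so σ² = 0.063504.
s+1 = μ(1−μ)/σ² = 0.182400/0.063504 = 2.8723, so s = α+β = 1.8723.
α = μs = 0.449, β = (1−μ)s = 1.423.

α = 0.449, β = 1.423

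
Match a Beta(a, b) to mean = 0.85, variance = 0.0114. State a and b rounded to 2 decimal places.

Write ν = a+b; then a = μν and Var = μ(1−μ)/(ν+1).
ν = μ(1−μ)/Var − 1 = 0.1275/0.0114 − 1 = 10.1842.
a = 0.85·10.1842 = 8.66, b = 0.15·10.1842 = 1.53.

a = 8.66, b = 1.53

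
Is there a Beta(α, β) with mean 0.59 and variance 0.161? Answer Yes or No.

Yes

The Beta variance bound is σ² < μ(1−μ).
Here μ(1−μ) = 0.59×0.41 = 0.2419, and 0.161 < 0.2419.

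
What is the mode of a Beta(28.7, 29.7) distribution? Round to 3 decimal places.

With α,β > 1, mode = (α−1)/(α+β−2) = 27.7/56.4 = 0.491.

0.491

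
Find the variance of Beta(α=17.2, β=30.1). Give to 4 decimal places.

α+β = 47.3 and αβ = 517.72, so Var = αβ/[(α+β)²(α+β+1)] = 517.72/108061.107 = 0.0048.

0.0048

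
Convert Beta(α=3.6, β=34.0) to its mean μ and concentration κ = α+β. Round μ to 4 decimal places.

κ = α+β = 3.6+34.0 = 37.6; μ = α/κ = 3.6/37.6 = 0.0957.

μ = 0.0957, κ = 37.6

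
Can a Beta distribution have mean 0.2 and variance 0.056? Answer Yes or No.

Yes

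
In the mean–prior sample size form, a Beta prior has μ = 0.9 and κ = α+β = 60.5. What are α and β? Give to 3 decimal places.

α = 54.450, β = 6.050

Split κ in proportion μ : (1−μ): α = 0.9·60.5 = 54.450, β = 60.5 − 54.450 = 6.050.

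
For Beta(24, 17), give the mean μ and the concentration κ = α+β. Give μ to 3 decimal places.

κ = α+β = 24+17 = 41; μ = α/κ = 24/41 = 0.585.

μ = 0.585, κ = 41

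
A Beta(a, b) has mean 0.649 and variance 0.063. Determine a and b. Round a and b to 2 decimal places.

a = 1.70, b = 0.92

By moment matching, a+b = μ(1−μ)/σ² − 1 = (0.649·0.351)/0.063 − 1 = 3.6159 − 1 = 2.6159.
Since a/(a+b) = μ, a = 0.649·2.6159 = 1.70 and b = 0.351·2.6159 = 0.92.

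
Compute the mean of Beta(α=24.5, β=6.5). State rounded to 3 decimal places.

The Beta mean is α/(α+β) = 24.5/(24.5+6.5) = 0.790.

0.790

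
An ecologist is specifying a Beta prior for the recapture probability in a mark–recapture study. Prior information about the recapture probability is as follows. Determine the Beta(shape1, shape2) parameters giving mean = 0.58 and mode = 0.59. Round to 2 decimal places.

shape1 = 10.44, shape2 = 7.56

With s = shape1+shape2: μ = shape1/s and mode = (shape1−1)/(s−2). Eliminating shape1 = μs,
μs − 1 = m(s−2) ⇒ s(μ−m) = 1−2m ⇒ s = -0.18/-0.01 = 18.0000.
So shape1 = μs = 10.44, shape2 = (1−μ)s = 7.56.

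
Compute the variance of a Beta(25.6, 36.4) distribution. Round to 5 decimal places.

Var = αβ/[(α+β)²(α+β+1)] = (25.6×36.4)/(62.0²×63.0) = 931.84/242172.000 = 0.00385.

0.00385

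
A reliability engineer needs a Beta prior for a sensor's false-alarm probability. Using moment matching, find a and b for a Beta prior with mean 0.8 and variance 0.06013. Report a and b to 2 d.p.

a = 1.33, b = 0.33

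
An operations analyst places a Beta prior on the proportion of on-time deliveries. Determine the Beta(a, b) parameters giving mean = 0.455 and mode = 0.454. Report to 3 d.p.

a = 41.860, b = 50.140

Let s = a+b. Mean gives a = μs = 0.455s; mode gives (a−1)/(s−2) = 0.454.
Substituting: 0.455s − 1 = 0.454(s−2) = 0.454s − 0.908, so 0.001s = 0.092 and s = 92.0000.
Then a = 0.455×92.0000 = 41.860 and b = s−a = 50.140.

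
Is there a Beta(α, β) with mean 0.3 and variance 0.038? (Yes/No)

Yes

A Beta with mean μ has variance μ(1−μ)/(α+β+1) < μ(1−μ).
Here μ(1−μ) = 0.3×0.7 = 0.21, and 0.038 < 0.21.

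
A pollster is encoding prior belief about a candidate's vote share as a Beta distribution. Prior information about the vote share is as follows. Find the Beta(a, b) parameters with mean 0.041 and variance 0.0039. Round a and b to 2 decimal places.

a = 0.37, b = 8.71

By moment matching, a+b = μ(1−μ)/σ² − 1 = (0.041·0.959)/0.0039 − 1 = 10.0818 − 1 = 9.0818.
Since a/(a+b) = μ, a = 0.041·9.0818 = 0.37 and b = 0.959·9.0818 = 8.71.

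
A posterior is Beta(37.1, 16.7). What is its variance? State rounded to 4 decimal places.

0.0039

α+β = 53.8 and αβ = 619.57, so Var = αβ/[(α+β)²(α+β+1)] = 619.57/158615.312 = 0.0039.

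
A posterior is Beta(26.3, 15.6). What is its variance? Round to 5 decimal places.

μ = 26.3/41.9 = 0.627685; Var = μ(1−μ)/(α+β+1) = 0.2336965/42.9 = 0.00545.

0.00545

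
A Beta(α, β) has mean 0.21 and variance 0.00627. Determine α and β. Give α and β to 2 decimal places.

By moment matching, α+β = μ(1−μ)/σ² − 1 = (0.21·0.79)/0.00627 − 1 = 26.4593 − 1 = 25.4593.
Since α/(α+β) = μ, α = 0.21·25.4593 = 5.35 and β = 0.79·25.4593 = 20.11.

α = 5.35, β = 20.11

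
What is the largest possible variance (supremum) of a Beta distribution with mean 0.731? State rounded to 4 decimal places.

0.1966

For fixed mean μ the Beta variance is μ(1−μ)/(α+β+1), increasing as α+β decreases.
Its least upper bound (not attained) is μ(1−μ) = 0.731·0.269 = 0.1966.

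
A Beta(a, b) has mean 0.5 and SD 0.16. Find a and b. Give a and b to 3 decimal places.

σ² = 0.16² = 0.0256.
With s = a+b, Var = μ(1−μ)/(s+1), so s+1 = (0.5×0.5)/0.0256 = 9.7656 and s = 8.7656.
a = μs = 4.383, b = (1−μ)s = 4.383.

a = 4.383, b = 4.383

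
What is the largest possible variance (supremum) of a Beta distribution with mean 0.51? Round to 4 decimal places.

0.2499

For fixed mean μ the Beta variance is μ(1−μ)/(α+β+1), increasing as α+β decreases.
Its least upper bound (not attained) is μ(1−μ) = 0.51·0.49 = 0.2499.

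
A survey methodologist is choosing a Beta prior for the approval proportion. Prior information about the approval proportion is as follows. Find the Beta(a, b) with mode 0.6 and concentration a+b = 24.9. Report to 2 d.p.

Since the density peak of Beta(a,b) is at (a−1)/(a+b−2),
a = 1 + 0.6(24.9−2) = 14.74 and b = 24.9 − 14.74 = 10.16.

a = 14.74, b = 10.16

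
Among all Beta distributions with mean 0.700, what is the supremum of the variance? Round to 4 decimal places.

0.2100

Var = μ(1−μ)/(α+β+1), which approaches μ(1−μ) as α+β → 0.
So the supremum is μ(1−μ) = 0.700×0.300 = 0.2100.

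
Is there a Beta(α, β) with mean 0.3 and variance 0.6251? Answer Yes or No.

No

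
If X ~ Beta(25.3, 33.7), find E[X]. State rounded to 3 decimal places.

0.429

The Beta mean is α/(α+β) = 25.3/(25.3+33.7) = 0.429.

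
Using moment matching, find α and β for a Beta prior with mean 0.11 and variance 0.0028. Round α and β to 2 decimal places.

Let s = α+β. The Beta variance is μ(1−μ)/(s+1).
So s+1 = μ(1−μ)/σ² = (0.11×0.89)/0.0028 = 0.0979/0.0028 = 34.9643, giving s = 33.9643.
Then α = μs = 0.11×33.9643 = 3.74 and β = (1−μ)s = 0.89×33.9643 = 30.23.

α = 3.74, β = 30.23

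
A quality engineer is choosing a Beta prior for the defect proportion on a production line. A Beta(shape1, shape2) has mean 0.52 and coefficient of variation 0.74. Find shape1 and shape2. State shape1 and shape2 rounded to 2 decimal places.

shape1 = 0.36, shape2 = 0.33

Var = (CV·μ)² = (0.74×0.52)² = 0.148071.
shape1+shape2 = μ(1−μ)/Var − 1 = 0.2496/0.148071 − 1 = 0.6857.
Thus shape1 = 0.52·0.6857 = 0.36 and shape2 = 0.48·0.6857 = 0.33.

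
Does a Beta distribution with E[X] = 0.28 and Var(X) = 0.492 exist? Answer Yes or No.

For any Beta, Var(X) < E[X]·(1−E[X]).
Here μ(1−μ) = 0.28×0.72 = 0.2016, and 0.492 ≥ 0.2016.

No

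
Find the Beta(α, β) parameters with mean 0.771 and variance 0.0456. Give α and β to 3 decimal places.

α = 2.214, β = 0.658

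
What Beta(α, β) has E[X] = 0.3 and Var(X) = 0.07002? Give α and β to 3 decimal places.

Write ν = α+β; then α = μν and Var = μ(1−μ)/(ν+1).
ν = μ(1−μ)/Var − 1 = 0.21/0.07002 − 1 = 1.9991.
α = 0.3·1.9991 = 0.600, β = 0.7·1.9991 = 1.399.

α = 0.600, β = 1.399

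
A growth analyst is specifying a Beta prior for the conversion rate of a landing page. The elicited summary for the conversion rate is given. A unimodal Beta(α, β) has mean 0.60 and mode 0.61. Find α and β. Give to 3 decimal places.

Let s = α+β. Mean gives α = μs = 0.60s; mode gives (α−1)/(s−2) = 0.61.
Substituting: 0.60s − 1 = 0.61(s−2) = 0.61s − 1.22, so -0.01s = -0.22 and s = 22.0000.
Then α = 0.60×22.0000 = 13.200 and β = s−α = 8.800.

α = 13.200, β = 8.800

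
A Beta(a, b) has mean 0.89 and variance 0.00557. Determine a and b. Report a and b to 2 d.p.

a = 14.75, b = 1.82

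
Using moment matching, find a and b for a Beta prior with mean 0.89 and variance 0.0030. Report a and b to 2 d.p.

a = 28.15, b = 3.48

By moment matching, a+b = μ(1−μ)/σ² − 1 = (0.89·0.11)/0.0030 − 1 = 32.6333 − 1 = 31.6333.
Since a/(a+b) = μ, a = 0.89·31.6333 = 28.15 and b = 0.11·31.6333 = 3.48.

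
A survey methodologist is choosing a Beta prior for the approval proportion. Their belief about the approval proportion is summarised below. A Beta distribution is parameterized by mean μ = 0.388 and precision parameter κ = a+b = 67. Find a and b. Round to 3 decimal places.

a = 25.996, b = 41.004

Split κ in proportion μ : (1−μ): a = 0.388·67 = 25.996, b = 67 − 25.996 = 41.004.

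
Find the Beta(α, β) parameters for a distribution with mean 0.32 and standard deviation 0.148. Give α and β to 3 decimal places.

Variance = 0.148² = 0.021904. The moment-matching identity α+β = μ(1−μ)/Var − 1 gives
α+β = 0.2176/0.021904 − 1 = 8.9343, so α = μ·8.9343 = 2.859 and β = (1−μ)·8.9343 = 6.075.

α = 2.859, β = 6.075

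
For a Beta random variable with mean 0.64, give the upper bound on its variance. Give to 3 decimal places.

Var = μ(1−μ)/(α+β+1), which approaches μ(1−μ) as α+β → 0.
So the supremum is μ(1−μ) = 0.64×0.36 = 0.230.

0.230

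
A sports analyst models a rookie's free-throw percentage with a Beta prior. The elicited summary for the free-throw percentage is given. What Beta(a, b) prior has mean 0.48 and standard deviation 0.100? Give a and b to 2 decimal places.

a = 11.50, b = 12.46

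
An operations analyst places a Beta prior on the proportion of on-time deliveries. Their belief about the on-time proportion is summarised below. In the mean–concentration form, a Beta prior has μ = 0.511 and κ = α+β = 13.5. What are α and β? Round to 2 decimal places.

α = 6.90, β = 6.60

Split κ in proportion μ : (1−μ): α = 0.511·13.5 = 6.90, β = 13.5 − 6.90 = 6.60.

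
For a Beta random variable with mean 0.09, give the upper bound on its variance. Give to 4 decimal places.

0.0819

Var = μ(1−μ)/(α+β+1), which approaches μ(1−μ) as α+β → 0.
So the supremum is μ(1−μ) = 0.09×0.91 = 0.0819.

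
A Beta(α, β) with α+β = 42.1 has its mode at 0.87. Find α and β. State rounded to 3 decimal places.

α = 35.887, β = 6.213

Since the density peak of Beta(α,β) is at (α−1)/(α+β−2),
α = 1 + 0.87(42.1−2) = 35.887 and β = 42.1 − 35.887 = 6.213.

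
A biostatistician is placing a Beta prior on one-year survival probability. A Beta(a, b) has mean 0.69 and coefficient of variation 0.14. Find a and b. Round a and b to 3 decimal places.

a = 15.126, b = 6.796

σ = CV·μ = 0.14×0.69 = 0.09660, so σ² = 0.009332.
s+1 = μ(1−μ)/σ² = 0.2139/0.009332 = 22.9222, so s = a+b = 21.9222.
a = μs = 15.126, b = (1−μ)s = 6.796.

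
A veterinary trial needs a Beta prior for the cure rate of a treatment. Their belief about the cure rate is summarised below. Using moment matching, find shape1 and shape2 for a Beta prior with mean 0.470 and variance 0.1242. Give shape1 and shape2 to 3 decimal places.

shape1 = 0.473, shape2 = 0.533

Write ν = shape1+shape2; then shape1 = μν and Var = μ(1−μ)/(ν+1).
ν = μ(1−μ)/Var − 1 = 0.249100/0.1242 − 1 = 1.0056.
shape1 = 0.470·1.0056 = 0.473, shape2 = 0.530·1.0056 = 0.533.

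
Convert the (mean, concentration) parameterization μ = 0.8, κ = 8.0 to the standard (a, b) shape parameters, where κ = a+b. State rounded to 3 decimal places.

a = 6.400, b = 1.600

Split κ in proportion μ : (1−μ): a = 0.8·8.0 = 6.400, b = 8.0 − 6.400 = 1.600.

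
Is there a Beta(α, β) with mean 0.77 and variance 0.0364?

Yes

The Beta variance bound is σ² < μ(1−μ).
Here μ(1−μ) = 0.77×0.23 = 0.1771, and 0.0364 < 0.1771.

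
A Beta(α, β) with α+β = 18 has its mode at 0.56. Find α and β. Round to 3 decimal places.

α = 9.960, β = 8.040

Since the density peak of Beta(α,β) is at (α−1)/(α+β−2),
α = 1 + 0.56(18−2) = 9.960 and β = 18 − 9.960 = 8.040.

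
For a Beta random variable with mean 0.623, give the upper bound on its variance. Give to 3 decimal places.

0.235

Var = μ(1−μ)/(α+β+1), which approaches μ(1−μ) as α+β → 0.
So the supremum is μ(1−μ) = 0.623×0.377 = 0.235.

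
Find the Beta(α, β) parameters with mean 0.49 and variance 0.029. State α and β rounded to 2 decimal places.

α = 3.73, β = 3.88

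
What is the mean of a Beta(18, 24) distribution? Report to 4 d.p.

0.4286

E[X] = α/(α+β) = 18/42 = 0.4286.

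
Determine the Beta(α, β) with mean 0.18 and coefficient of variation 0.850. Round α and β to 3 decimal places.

α = 0.955, β = 4.350

Var = (CV·μ)² = (0.850×0.18)² = 0.023409.
α+β = μ(1−μ)/Var − 1 = 0.1476/0.023409 − 1 = 5.3053.
Thus α = 0.18·5.3053 = 0.955 and β = 0.82·5.3053 = 4.350.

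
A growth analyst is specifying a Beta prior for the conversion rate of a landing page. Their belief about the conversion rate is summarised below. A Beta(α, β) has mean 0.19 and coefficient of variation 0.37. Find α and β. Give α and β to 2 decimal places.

α = 5.73, β = 24.41

σ = CV·μ = 0.37×0.19 = 0.07030, so σ² = 0.004942.
s+1 = μ(1−μ)/σ² = 0.1539/0.004942 = 31.1407, so s = α+β = 30.1407.
α = μs = 5.73, β = (1−μ)s = 24.41.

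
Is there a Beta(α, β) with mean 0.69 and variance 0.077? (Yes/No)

A Beta with mean μ has variance μ(1−μ)/(α+β+1) < μ(1−μ).
Here μ(1−μ) = 0.69×0.31 = 0.2139, and 0.077 < 0.2139.

Yes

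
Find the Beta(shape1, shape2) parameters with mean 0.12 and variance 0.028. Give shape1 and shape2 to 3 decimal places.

shape1 = 0.333, shape2 = 2.439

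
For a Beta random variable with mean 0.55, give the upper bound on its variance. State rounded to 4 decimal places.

For fixed mean μ the Beta variance is μ(1−μ)/(α+β+1), increasing as α+β decreases.
Its least upper bound (not attained) is μ(1−μ) = 0.55·0.45 = 0.2475.

0.2475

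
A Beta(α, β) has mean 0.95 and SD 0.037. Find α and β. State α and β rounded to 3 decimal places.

α = 32.012, β = 1.685

Variance = 0.037² = 0.001369. The moment-matching identity α+β = μ(1−μ)/Var − 1 gives
α+β = 0.0475/0.001369 − 1 = 33.6969, so α = μ·33.6969 = 32.012 and β = (1−μ)·33.6969 = 1.685.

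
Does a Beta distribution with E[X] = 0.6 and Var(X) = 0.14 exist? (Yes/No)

Yes

A Beta with mean μ has variance μ(1−μ)/(α+β+1) < μ(1−μ).
Here μ(1−μ) = 0.6×0.4 = 0.24, and 0.14 < 0.24.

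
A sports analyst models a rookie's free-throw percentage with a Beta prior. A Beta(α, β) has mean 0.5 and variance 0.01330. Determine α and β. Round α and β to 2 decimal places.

α = 8.90, β = 8.90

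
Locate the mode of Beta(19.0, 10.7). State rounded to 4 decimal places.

0.6498

The density x^(α−1)(1−x)^(β−1) is maximised at (α−1)/(α+β−2) = 18.0/27.7 = 0.6498.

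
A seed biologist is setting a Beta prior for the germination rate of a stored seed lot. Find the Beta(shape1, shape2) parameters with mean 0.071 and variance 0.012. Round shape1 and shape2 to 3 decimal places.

shape1 = 0.319, shape2 = 4.177

By moment matching, shape1+shape2 = μ(1−μ)/σ² − 1 = (0.071·0.929)/0.012 − 1 = 5.4966 − 1 = 4.4966.
Since shape1/(shape1+shape2) = μ, shape1 = 0.071·4.4966 = 0.319 and shape2 = 0.929·4.4966 = 4.177.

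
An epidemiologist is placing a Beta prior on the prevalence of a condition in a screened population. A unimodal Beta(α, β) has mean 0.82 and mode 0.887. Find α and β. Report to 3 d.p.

With s = α+β: μ = α/s and mode = (α−1)/(s−2). Eliminating α = μs,
μs − 1 = m(s−2) ⇒ s(μ−m) = 1−2m ⇒ s = -0.774/-0.067 = 11.5522.
So α = μs = 9.473, β = (1−μ)s = 2.079.

α = 9.473, β = 2.079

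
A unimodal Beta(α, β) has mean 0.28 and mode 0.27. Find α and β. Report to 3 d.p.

α = 12.880, β = 33.120

Let s = α+β. Mean gives α = μs = 0.28s; mode gives (α−1)/(s−2) = 0.27.
Substituting: 0.28s − 1 = 0.27(s−2) = 0.27s − 0.54, so 0.01s = 0.46 and s = 46.0000.
Then α = 0.28×46.0000 = 12.880 and β = s−α = 33.120.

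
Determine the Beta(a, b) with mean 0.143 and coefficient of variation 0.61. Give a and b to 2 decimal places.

σ = CV·μ = 0.61×0.143 = 0.08723, so σ² = 0.007609.
s+1 = μ(1−μ)/σ² = 0.122551/0.007609 = 16.1059, so s = a+b = 15.1059.
a = μs = 2.16, b = (1−μ)s = 12.95.

a = 2.16, b = 12.95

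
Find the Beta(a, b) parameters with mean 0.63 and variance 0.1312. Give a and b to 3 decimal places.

a = 0.489, b = 0.287

Let s = a+b. The Beta variance is μ(1−μ)/(s+1).
So s+1 = μ(1−μ)/σ² = (0.63×0.37)/0.1312 = 0.2331/0.1312 = 1.7767, giving s = 0.7767.
Then a = μs = 0.63×0.7767 = 0.489 and b = (1−μ)s = 0.37×0.7767 = 0.287.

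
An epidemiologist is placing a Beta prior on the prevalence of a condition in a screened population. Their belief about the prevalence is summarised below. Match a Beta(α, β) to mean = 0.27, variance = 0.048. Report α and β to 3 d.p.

By moment matching, α+β = μ(1−μ)/σ² − 1 = (0.27·0.73)/0.048 − 1 = 4.1063 − 1 = 3.1063.
Since α/(α+β) = μ, α = 0.27·3.1063 = 0.839 and β = 0.73·3.1063 = 2.268.

α = 0.839, β = 2.268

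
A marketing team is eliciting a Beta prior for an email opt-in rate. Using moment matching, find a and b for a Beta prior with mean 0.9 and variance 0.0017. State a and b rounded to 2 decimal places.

By moment matching, a+b = μ(1−μ)/σ² − 1 = (0.9·0.1)/0.0017 − 1 = 52.9412 − 1 = 51.9412.
Since a/(a+b) = μ, a = 0.9·51.9412 = 46.75 and b = 0.1·51.9412 = 5.19.

a = 46.75, b = 5.19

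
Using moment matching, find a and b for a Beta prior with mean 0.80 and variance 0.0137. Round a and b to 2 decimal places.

a = 8.54, b = 2.14

Write ν = a+b; then a = μν and Var = μ(1−μ)/(ν+1).
ν = μ(1−μ)/Var − 1 = 0.1600/0.0137 − 1 = 10.6788.
a = 0.80·10.6788 = 8.54, b = 0.20·10.6788 = 2.14.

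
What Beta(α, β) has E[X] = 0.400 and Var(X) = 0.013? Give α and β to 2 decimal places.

By moment matching, α+β = μ(1−μ)/σ² − 1 = (0.400·0.600)/0.013 − 1 = 18.4615 − 1 = 17.4615.
Since α/(α+β) = μ, α = 0.400·17.4615 = 6.98 and β = 0.600·17.4615 = 10.48.

α = 6.98, β = 10.48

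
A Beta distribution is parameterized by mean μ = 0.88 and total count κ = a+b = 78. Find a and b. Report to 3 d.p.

a = 68.640, b = 9.360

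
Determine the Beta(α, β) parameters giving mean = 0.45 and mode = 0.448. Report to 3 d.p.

α = 23.400, β = 28.600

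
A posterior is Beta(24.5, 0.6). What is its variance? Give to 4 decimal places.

0.0009

Var = αβ/[(α+β)²(α+β+1)] = (24.5×0.6)/(25.1²×26.1) = 14.70/16443.261 = 0.0009.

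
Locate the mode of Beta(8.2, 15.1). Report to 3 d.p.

With α,β > 1, mode = (α−1)/(α+β−2) = 7.2/21.3 = 0.338.

0.338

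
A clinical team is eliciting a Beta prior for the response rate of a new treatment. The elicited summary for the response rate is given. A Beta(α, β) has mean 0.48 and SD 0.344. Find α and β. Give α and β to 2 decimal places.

α = 0.53, β = 0.58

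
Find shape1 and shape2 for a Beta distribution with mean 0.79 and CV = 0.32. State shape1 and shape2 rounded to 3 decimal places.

shape1 = 1.261, shape2 = 0.335

Var = (CV·μ)² = (0.32×0.79)² = 0.063908.
shape1+shape2 = μ(1−μ)/Var − 1 = 0.1659/0.063908 − 1 = 1.5959.
Thus shape1 = 0.79·1.5959 = 1.261 and shape2 = 0.21·1.5959 = 0.335.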